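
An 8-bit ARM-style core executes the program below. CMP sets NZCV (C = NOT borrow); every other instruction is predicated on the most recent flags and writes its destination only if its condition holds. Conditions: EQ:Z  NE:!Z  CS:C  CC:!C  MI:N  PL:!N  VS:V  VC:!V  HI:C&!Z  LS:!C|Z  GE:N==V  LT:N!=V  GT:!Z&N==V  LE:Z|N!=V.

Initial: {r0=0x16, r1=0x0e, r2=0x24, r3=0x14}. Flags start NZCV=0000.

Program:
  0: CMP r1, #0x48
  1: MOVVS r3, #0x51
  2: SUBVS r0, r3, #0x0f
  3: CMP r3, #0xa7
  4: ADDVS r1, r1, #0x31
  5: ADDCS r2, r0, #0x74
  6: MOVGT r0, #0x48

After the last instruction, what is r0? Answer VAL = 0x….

[0] flags=1000 → (cmp)
[1] flags=1000 VS?F → skip
[2] flags=1000 VS?F → skip
[3] flags=0000 → (cmp)
[4] flags=0000 VS?F → skip
[5] flags=0000 CS?F → skip
[6] flags=0000 GT?T → r0=0x48

VAL = 0x48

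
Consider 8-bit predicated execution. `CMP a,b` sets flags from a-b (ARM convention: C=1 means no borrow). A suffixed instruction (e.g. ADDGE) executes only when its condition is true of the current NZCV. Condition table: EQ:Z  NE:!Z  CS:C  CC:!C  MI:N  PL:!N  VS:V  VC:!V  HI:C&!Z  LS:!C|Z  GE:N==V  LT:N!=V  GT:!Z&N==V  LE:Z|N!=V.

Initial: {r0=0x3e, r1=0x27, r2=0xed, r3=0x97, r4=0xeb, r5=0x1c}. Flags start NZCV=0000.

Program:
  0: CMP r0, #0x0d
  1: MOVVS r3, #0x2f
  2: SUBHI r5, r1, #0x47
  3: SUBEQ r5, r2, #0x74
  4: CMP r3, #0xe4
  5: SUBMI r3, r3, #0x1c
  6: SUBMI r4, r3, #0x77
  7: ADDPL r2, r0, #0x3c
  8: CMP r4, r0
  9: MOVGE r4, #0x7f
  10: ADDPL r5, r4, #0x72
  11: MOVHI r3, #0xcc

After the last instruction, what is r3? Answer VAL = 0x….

VAL = 0x7b

0: ✓ CMP  NZCV=0010
1: · MOVVS
2: ✓ SUBHI  r5←0xe0
3: · SUBEQ
4: ✓ CMP  NZCV=1000
5: ✓ SUBMI  r3←0x7b
6: ✓ SUBMI  r4←0x04
7: · ADDPL
8: ✓ CMP  NZCV=1000
9: · MOVGE
10: · ADDPL
11: · MOVHI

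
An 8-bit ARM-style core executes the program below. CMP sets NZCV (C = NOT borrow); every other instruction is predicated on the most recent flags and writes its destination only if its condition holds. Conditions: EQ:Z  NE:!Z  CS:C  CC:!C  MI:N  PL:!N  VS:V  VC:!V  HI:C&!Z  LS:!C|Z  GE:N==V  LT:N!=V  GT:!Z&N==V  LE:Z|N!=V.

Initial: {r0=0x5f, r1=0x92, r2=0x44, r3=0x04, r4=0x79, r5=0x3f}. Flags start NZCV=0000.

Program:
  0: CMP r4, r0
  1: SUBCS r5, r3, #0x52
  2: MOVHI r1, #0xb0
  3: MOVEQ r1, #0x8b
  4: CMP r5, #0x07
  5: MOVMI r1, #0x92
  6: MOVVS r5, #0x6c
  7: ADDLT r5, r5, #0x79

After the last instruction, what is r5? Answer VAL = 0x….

0: ✓ CMP  NZCV=0010
1: ✓ SUBCS  r5←0xb2
2: ✓ MOVHI  r1←0xb0
3: · MOVEQ
4: ✓ CMP  NZCV=1010
5: ✓ MOVMI  r1←0x92
6: · MOVVS
7: ✓ ADDLT  r5←0x2b

VAL = 0x2b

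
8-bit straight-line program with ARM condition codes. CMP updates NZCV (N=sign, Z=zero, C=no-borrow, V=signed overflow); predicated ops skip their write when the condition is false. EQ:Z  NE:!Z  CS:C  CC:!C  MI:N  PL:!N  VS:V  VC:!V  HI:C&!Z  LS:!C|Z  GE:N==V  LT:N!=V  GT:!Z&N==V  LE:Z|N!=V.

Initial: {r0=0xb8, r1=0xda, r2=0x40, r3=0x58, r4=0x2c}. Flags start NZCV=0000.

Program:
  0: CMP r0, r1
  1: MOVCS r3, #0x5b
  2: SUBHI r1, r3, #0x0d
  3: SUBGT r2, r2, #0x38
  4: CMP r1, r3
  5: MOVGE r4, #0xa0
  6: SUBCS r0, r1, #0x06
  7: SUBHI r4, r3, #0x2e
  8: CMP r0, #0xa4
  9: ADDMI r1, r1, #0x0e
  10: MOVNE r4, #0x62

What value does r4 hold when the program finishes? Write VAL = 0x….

[0] flags=1000 → (cmp)
[1] flags=1000 CS?F → skip
[2] flags=1000 HI?F → skip
[3] flags=1000 GT?F → skip
[4] flags=1010 → (cmp)
[5] flags=1010 GE?F → skip
[6] flags=1010 CS?T → r0=0xd4
[7] flags=1010 HI?T → r4=0x2a
[8] flags=0010 → (cmp)
[9] flags=0010 MI?F → skip
[10] flags=0010 NE?T → r4=0x62

VAL = 0x62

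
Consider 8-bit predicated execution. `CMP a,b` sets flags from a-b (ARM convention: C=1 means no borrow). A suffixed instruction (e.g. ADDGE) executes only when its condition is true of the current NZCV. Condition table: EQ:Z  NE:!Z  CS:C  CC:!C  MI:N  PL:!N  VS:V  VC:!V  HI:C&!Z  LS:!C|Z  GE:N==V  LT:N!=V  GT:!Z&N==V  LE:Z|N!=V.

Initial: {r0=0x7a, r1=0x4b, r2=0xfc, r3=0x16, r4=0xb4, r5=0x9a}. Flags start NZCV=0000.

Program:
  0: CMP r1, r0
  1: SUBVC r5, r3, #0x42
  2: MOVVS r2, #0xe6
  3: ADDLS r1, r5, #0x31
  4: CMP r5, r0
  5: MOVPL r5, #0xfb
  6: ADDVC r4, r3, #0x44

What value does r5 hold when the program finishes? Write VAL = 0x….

[0] flags=1000 → (cmp)
[1] flags=1000 VC?T → r5=0xd4
[2] flags=1000 VS?F → skip
[3] flags=1000 LS?T → r1=0x05
[4] flags=0011 → (cmp)
[5] flags=0011 PL?T → r5=0xfb
[6] flags=0011 VC?F → skip

VAL = 0xfb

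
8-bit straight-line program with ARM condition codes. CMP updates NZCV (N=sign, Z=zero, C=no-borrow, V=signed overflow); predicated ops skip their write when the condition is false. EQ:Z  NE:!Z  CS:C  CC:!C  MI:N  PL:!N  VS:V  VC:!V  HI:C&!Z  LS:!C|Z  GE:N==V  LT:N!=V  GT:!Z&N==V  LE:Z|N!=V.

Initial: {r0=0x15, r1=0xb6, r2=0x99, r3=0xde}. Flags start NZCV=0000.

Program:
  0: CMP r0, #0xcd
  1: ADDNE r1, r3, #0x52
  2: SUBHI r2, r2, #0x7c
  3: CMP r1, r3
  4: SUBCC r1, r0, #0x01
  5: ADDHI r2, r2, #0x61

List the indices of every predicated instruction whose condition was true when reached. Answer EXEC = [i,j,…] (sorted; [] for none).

EXEC = [1,4]

[0] flags=0000 → (cmp)
[1] flags=0000 NE?T → r1=0x30
[2] flags=0000 HI?F → skip
[3] flags=0000 → (cmp)
[4] flags=0000 CC?T → r1=0x14
[5] flags=0000 HI?F → skip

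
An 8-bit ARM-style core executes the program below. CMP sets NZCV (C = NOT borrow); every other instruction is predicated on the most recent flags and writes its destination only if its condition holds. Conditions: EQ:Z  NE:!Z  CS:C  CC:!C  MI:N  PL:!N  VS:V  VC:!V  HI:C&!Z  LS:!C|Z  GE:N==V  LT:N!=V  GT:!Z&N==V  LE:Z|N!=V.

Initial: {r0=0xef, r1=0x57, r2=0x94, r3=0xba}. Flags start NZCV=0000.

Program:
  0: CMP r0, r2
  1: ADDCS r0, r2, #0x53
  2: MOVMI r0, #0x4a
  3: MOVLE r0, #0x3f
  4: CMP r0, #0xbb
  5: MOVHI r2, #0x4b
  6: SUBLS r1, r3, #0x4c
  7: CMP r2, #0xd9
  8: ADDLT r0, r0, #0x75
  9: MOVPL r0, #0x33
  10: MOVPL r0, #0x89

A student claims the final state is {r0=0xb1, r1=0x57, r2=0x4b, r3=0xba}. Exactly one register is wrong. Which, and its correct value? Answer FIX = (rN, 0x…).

[0] flags=0010 → (cmp)
[1] flags=0010 CS?T → r0=0xe7
[2] flags=0010 MI?F → skip
[3] flags=0010 LE?F → skip
[4] flags=0010 → (cmp)
[5] flags=0010 HI?T → r2=0x4b
[6] flags=0010 LS?F → skip
[7] flags=0000 → (cmp)
[8] flags=0000 LT?F → skip
[9] flags=0000 PL?T → r0=0x33
[10] flags=0000 PL?T → r0=0x89

FIX = (r0, 0x89)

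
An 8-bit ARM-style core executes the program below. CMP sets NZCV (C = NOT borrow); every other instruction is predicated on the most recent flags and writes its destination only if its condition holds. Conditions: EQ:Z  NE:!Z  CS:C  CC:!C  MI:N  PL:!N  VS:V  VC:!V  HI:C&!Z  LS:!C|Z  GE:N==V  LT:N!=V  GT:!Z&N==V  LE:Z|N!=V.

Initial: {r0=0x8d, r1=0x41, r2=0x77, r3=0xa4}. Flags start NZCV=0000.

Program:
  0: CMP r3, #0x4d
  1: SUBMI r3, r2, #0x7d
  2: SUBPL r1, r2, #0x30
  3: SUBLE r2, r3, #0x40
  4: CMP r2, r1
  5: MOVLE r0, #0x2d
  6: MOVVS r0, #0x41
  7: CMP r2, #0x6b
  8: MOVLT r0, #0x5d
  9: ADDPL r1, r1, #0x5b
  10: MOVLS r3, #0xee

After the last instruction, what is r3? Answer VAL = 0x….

0: ✓ CMP  NZCV=0011
1: · SUBMI
2: ✓ SUBPL  r1←0x47
3: ✓ SUBLE  r2←0x64
4: ✓ CMP  NZCV=0010
5: · MOVLE
6: · MOVVS
7: ✓ CMP  NZCV=1000
8: ✓ MOVLT  r0←0x5d
9: · ADDPL
10: ✓ MOVLS  r3←0xee

VAL = 0xee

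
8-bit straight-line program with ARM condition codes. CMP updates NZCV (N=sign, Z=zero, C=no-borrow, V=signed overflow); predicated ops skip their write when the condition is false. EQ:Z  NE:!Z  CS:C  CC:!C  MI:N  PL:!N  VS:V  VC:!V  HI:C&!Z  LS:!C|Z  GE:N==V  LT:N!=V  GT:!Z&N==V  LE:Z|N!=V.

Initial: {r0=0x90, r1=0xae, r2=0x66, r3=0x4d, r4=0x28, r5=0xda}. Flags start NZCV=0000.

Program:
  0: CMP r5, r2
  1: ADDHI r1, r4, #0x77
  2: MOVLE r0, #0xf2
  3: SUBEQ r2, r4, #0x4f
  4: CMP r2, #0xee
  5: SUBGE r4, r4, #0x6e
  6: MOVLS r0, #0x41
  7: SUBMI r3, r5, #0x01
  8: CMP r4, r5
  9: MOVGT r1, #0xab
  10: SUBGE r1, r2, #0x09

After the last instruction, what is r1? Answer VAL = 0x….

0: ✓ CMP  NZCV=0011
1: ✓ ADDHI  r1←0x9f
2: ✓ MOVLE  r0←0xf2
3: · SUBEQ
4: ✓ CMP  NZCV=0000
5: ✓ SUBGE  r4←0xba
6: ✓ MOVLS  r0←0x41
7: · SUBMI
8: ✓ CMP  NZCV=1000
9: · MOVGT
10: · SUBGE

VAL = 0x9f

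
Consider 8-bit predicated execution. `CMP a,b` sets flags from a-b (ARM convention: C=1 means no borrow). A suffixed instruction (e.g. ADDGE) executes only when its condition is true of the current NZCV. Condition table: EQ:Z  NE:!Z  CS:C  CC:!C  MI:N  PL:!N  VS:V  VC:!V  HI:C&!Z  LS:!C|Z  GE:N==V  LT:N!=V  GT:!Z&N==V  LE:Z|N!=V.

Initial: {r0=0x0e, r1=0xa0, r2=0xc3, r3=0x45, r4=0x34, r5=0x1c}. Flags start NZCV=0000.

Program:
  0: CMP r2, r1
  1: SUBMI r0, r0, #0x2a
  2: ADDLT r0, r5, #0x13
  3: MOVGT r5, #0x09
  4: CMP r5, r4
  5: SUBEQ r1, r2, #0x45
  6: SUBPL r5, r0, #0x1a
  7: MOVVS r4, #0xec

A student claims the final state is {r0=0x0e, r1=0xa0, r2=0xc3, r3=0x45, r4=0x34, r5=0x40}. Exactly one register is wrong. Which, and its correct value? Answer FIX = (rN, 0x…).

FIX = (r5, 0x09)

[0] flags=0010 → (cmp)
[1] flags=0010 MI?F → skip
[2] flags=0010 LT?F → skip
[3] flags=0010 GT?T → r5=0x09
[4] flags=1000 → (cmp)
[5] flags=1000 EQ?F → skip
[6] flags=1000 PL?F → skip
[7] flags=1000 VS?F → skip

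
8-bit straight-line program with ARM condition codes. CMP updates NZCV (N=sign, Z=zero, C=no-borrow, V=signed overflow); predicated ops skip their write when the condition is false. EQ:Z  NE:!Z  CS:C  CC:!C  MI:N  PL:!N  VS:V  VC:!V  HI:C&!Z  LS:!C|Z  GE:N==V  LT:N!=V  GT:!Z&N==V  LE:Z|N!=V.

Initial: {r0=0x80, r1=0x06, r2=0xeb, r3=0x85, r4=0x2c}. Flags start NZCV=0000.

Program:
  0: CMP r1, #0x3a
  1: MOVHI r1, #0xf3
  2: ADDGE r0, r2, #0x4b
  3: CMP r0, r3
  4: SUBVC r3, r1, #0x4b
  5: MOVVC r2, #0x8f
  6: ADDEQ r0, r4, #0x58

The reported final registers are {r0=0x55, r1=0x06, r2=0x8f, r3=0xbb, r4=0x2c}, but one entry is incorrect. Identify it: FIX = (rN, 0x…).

[0] flags=1000 → (cmp)
[1] flags=1000 HI?F → skip
[2] flags=1000 GE?F → skip
[3] flags=1000 → (cmp)
[4] flags=1000 VC?T → r3=0xbb
[5] flags=1000 VC?T → r2=0x8f
[6] flags=1000 EQ?F → skip

FIX = (r0, 0x80)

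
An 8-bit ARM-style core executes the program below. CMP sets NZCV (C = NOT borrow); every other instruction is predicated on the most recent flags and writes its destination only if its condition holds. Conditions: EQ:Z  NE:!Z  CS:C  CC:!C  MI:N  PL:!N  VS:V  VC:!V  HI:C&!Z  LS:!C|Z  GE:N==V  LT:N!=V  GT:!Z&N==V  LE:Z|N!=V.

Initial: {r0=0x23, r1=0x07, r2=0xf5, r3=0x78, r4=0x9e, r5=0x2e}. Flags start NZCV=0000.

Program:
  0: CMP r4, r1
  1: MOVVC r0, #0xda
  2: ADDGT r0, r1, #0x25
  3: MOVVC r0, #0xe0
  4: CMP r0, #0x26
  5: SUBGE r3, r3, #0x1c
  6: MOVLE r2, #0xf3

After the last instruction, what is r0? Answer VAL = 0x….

VAL = 0xe0

0: ✓ CMP  NZCV=1010
1: ✓ MOVVC  r0←0xda
2: · ADDGT
3: ✓ MOVVC  r0←0xe0
4: ✓ CMP  NZCV=1010
5: · SUBGE
6: ✓ MOVLE  r2←0xf3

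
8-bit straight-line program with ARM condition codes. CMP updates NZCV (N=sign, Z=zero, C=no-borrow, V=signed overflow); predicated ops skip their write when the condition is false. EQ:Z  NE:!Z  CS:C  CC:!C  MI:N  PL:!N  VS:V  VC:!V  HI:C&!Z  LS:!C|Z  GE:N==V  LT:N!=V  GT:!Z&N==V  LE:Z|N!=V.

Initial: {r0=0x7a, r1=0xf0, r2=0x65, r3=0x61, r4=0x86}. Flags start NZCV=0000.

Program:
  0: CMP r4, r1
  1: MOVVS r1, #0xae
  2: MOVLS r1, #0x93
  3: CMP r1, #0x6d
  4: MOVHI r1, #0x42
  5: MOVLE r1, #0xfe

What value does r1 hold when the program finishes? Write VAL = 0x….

VAL = 0xfe

[0] flags=1000 → (cmp)
[1] flags=1000 VS?F → skip
[2] flags=1000 LS?T → r1=0x93
[3] flags=0011 → (cmp)
[4] flags=0011 HI?T → r1=0x42
[5] flags=0011 LE?T → r1=0xfe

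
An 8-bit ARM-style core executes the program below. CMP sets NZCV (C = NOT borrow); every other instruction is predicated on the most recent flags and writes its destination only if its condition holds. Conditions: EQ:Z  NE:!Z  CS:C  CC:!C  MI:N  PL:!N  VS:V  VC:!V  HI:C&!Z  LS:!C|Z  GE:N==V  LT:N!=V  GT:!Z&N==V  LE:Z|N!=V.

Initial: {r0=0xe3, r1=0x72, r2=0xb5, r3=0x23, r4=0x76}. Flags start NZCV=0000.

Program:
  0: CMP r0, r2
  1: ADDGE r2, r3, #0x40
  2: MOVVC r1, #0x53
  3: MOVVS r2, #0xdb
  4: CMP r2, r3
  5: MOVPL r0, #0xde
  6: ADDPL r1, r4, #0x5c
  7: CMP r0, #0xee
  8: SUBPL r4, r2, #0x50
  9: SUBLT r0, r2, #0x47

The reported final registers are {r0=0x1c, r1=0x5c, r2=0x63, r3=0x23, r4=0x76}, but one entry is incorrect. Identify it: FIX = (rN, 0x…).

FIX = (r1, 0xd2)

[0] flags=0010 → (cmp)
[1] flags=0010 GE?T → r2=0x63
[2] flags=0010 VC?T → r1=0x53
[3] flags=0010 VS?F → skip
[4] flags=0010 → (cmp)
[5] flags=0010 PL?T → r0=0xde
[6] flags=0010 PL?T → r1=0xd2
[7] flags=1000 → (cmp)
[8] flags=1000 PL?F → skip
[9] flags=1000 LT?T → r0=0x1c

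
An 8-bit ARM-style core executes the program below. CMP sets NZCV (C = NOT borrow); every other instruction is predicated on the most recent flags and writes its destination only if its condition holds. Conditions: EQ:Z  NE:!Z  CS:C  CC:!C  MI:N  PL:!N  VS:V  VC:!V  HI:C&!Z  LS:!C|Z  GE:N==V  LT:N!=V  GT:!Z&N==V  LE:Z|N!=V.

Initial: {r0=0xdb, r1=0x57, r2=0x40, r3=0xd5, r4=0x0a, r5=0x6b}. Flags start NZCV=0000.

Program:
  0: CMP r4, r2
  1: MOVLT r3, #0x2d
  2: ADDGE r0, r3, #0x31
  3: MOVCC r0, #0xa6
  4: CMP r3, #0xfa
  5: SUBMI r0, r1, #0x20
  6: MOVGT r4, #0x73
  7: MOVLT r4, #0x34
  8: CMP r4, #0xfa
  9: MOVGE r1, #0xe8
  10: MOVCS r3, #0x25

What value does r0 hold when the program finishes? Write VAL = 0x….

VAL = 0xa6

[0] flags=1000 → (cmp)
[1] flags=1000 LT?T → r3=0x2d
[2] flags=1000 GE?F → skip
[3] flags=1000 CC?T → r0=0xa6
[4] flags=0000 → (cmp)
[5] flags=0000 MI?F → skip
[6] flags=0000 GT?T → r4=0x73
[7] flags=0000 LT?F → skip
[8] flags=0000 → (cmp)
[9] flags=0000 GE?T → r1=0xe8
[10] flags=0000 CS?F → skip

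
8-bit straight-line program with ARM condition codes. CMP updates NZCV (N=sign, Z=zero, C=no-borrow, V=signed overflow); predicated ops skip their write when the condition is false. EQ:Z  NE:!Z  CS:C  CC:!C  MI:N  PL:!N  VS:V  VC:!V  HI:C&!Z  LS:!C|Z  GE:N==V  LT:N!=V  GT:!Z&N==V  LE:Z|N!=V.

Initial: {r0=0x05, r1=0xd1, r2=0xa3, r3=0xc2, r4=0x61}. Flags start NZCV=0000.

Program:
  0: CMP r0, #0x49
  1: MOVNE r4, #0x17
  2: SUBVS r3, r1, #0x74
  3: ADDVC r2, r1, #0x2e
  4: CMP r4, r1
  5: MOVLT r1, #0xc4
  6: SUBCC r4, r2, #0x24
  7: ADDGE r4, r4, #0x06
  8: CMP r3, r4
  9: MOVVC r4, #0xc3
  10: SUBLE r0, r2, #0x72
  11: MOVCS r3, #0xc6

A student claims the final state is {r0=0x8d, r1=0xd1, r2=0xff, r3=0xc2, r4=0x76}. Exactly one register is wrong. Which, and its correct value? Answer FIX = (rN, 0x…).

0: ✓ CMP  NZCV=1000
1: ✓ MOVNE  r4←0x17
2: · SUBVS
3: ✓ ADDVC  r2←0xff
4: ✓ CMP  NZCV=0000
5: · MOVLT
6: ✓ SUBCC  r4←0xdb
7: ✓ ADDGE  r4←0xe1
8: ✓ CMP  NZCV=1000
9: ✓ MOVVC  r4←0xc3
10: ✓ SUBLE  r0←0x8d
11: · MOVCS

FIX = (r4, 0xc3)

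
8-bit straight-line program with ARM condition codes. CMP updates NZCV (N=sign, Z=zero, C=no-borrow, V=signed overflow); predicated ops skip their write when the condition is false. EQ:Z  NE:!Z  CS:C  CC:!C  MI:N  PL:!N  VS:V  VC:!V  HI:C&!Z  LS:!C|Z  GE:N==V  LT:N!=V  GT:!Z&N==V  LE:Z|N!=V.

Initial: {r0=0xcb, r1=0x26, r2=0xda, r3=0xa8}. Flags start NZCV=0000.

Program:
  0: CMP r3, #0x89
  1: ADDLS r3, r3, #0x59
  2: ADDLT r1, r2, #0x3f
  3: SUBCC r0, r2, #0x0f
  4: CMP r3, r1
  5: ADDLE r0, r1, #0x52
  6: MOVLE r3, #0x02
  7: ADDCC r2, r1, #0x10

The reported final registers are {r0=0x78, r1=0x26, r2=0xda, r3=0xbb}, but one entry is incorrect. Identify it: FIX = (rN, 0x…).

FIX = (r3, 0x02)

[0] flags=0010 → (cmp)
[1] flags=0010 LS?F → skip
[2] flags=0010 LT?F → skip
[3] flags=0010 CC?F → skip
[4] flags=1010 → (cmp)
[5] flags=1010 LE?T → r0=0x78
[6] flags=1010 LE?T → r3=0x02
[7] flags=1010 CC?F → skip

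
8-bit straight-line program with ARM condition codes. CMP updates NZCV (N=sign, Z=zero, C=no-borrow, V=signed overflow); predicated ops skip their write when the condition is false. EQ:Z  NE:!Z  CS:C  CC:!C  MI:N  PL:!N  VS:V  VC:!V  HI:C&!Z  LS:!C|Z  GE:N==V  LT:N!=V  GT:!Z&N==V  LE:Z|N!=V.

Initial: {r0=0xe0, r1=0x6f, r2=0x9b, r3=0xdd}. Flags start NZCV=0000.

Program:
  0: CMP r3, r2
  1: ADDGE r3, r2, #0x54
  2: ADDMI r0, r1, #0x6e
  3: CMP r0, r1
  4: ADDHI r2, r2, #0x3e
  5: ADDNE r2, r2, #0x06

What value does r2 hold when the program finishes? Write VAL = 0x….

VAL = 0xdf

0: ✓ CMP  NZCV=0010
1: ✓ ADDGE  r3←0xef
2: · ADDMI
3: ✓ CMP  NZCV=0011
4: ✓ ADDHI  r2←0xd9
5: ✓ ADDNE  r2←0xdf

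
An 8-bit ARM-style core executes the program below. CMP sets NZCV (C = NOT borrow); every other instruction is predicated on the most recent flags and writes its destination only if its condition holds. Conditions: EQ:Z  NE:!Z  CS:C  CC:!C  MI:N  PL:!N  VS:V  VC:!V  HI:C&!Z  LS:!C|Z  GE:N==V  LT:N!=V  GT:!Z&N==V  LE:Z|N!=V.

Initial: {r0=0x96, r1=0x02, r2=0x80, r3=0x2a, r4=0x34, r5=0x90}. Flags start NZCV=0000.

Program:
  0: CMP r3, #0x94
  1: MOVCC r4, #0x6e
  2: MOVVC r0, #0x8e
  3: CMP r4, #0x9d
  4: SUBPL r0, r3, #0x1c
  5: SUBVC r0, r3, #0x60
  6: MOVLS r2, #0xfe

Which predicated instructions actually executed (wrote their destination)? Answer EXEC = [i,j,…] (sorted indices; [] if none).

EXEC = [1,6]

0: ✓ CMP  NZCV=1001
1: ✓ MOVCC  r4←0x6e
2: · MOVVC
3: ✓ CMP  NZCV=1001
4: · SUBPL
5: · SUBVC
6: ✓ MOVLS  r2←0xfe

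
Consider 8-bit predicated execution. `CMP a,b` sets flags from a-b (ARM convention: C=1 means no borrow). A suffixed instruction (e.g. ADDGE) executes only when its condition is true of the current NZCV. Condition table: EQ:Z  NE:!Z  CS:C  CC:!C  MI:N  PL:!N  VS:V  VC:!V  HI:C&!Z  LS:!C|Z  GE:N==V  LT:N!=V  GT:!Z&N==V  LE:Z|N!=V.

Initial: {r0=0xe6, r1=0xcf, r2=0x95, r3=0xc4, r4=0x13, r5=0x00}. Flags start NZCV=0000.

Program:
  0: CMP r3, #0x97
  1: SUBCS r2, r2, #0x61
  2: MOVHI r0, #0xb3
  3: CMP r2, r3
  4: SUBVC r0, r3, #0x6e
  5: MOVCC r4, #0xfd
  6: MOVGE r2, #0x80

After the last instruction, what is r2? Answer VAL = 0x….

0: ✓ CMP  NZCV=0010
1: ✓ SUBCS  r2←0x34
2: ✓ MOVHI  r0←0xb3
3: ✓ CMP  NZCV=0000
4: ✓ SUBVC  r0←0x56
5: ✓ MOVCC  r4←0xfd
6: ✓ MOVGE  r2←0x80

VAL = 0x80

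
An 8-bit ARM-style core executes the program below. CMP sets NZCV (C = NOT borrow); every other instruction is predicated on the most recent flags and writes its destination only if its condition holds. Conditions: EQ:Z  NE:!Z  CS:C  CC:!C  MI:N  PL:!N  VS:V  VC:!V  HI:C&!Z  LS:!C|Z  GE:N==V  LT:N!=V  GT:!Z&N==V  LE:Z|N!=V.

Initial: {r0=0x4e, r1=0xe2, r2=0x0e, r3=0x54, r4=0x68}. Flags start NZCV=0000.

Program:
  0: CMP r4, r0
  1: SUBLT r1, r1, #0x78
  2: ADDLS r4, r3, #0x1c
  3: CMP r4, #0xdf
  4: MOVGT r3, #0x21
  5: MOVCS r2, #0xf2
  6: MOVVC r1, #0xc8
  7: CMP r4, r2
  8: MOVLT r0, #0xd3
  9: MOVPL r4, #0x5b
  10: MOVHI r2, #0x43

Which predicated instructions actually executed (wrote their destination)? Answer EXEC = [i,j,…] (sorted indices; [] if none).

0: ✓ CMP  NZCV=0010
1: · SUBLT
2: · ADDLS
3: ✓ CMP  NZCV=1001
4: ✓ MOVGT  r3←0x21
5: · MOVCS
6: · MOVVC
7: ✓ CMP  NZCV=0010
8: · MOVLT
9: ✓ MOVPL  r4←0x5b
10: ✓ MOVHI  r2←0x43

EXEC = [4,9,10]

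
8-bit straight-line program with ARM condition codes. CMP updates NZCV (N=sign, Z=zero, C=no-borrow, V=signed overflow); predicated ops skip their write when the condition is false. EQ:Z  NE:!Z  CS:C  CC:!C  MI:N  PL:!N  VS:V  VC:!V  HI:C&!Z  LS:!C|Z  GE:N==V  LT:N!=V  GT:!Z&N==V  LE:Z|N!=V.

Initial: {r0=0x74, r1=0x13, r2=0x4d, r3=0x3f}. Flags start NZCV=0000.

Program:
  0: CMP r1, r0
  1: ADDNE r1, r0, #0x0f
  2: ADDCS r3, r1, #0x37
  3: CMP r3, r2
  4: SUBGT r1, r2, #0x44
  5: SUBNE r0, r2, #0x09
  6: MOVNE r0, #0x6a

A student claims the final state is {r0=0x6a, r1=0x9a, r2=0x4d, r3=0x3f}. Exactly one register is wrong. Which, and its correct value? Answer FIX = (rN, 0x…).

0: ✓ CMP  NZCV=1000
1: ✓ ADDNE  r1←0x83
2: · ADDCS
3: ✓ CMP  NZCV=1000
4: · SUBGT
5: ✓ SUBNE  r0←0x44
6: ✓ MOVNE  r0←0x6a

FIX = (r1, 0x83)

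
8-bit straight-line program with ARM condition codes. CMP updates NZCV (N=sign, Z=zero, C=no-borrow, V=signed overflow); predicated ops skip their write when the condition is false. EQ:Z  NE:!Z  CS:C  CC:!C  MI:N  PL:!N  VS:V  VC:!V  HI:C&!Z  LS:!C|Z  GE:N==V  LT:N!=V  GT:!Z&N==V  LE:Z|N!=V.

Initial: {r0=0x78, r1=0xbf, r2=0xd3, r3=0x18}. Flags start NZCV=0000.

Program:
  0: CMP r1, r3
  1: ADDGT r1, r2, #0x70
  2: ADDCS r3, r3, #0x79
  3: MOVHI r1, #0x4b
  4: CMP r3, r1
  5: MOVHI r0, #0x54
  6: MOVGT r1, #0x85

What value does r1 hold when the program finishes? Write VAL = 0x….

VAL = 0x4b

[0] flags=1010 → (cmp)
[1] flags=1010 GT?F → skip
[2] flags=1010 CS?T → r3=0x91
[3] flags=1010 HI?T → r1=0x4b
[4] flags=0011 → (cmp)
[5] flags=0011 HI?T → r0=0x54
[6] flags=0011 GT?F → skip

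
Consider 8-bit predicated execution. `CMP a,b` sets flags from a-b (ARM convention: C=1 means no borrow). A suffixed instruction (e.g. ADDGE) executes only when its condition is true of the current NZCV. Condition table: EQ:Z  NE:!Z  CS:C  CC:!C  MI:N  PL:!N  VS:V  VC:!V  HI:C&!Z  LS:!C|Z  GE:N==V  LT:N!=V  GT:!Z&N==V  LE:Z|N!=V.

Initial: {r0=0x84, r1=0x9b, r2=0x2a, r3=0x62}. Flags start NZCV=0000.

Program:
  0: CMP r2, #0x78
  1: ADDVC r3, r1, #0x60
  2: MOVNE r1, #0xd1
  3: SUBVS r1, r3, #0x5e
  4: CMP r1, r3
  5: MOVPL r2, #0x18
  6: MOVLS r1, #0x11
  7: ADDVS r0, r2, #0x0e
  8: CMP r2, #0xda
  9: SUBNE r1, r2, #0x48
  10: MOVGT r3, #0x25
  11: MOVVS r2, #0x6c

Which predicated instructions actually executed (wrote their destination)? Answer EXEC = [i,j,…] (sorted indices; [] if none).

0: ✓ CMP  NZCV=1000
1: ✓ ADDVC  r3←0xfb
2: ✓ MOVNE  r1←0xd1
3: · SUBVS
4: ✓ CMP  NZCV=1000
5: · MOVPL
6: ✓ MOVLS  r1←0x11
7: · ADDVS
8: ✓ CMP  NZCV=0000
9: ✓ SUBNE  r1←0xe2
10: ✓ MOVGT  r3←0x25
11: · MOVVS

EXEC = [1,2,6,9,10]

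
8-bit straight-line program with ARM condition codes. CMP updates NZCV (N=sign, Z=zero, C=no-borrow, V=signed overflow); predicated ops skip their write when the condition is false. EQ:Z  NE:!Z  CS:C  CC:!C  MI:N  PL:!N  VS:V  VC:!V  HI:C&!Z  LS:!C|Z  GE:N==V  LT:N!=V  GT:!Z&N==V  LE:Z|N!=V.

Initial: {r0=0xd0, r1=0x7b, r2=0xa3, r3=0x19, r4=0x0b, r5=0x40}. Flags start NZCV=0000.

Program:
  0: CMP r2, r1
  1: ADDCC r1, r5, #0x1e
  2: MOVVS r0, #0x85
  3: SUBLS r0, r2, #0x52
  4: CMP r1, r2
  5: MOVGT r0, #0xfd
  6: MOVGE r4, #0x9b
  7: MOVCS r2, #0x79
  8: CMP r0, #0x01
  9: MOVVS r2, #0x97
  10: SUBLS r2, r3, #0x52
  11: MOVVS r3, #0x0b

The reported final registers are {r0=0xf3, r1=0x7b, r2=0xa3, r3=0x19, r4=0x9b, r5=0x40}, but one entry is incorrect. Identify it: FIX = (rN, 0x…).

0: ✓ CMP  NZCV=0011
1: · ADDCC
2: ✓ MOVVS  r0←0x85
3: · SUBLS
4: ✓ CMP  NZCV=1001
5: ✓ MOVGT  r0←0xfd
6: ✓ MOVGE  r4←0x9b
7: · MOVCS
8: ✓ CMP  NZCV=1010
9: · MOVVS
10: · SUBLS
11: · MOVVS

FIX = (r0, 0xfd)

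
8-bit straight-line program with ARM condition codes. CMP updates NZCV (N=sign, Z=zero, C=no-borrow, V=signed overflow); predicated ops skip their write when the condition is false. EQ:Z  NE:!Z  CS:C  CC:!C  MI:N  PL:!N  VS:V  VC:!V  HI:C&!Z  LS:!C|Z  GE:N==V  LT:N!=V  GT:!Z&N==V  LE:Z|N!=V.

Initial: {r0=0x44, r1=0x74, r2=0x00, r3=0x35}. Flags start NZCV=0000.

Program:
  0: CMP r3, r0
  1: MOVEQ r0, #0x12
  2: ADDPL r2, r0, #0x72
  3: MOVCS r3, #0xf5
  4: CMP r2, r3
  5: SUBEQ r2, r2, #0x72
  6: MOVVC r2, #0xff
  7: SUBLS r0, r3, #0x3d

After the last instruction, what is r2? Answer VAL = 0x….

VAL = 0xff

[0] flags=1000 → (cmp)
[1] flags=1000 EQ?F → skip
[2] flags=1000 PL?F → skip
[3] flags=1000 CS?F → skip
[4] flags=1000 → (cmp)
[5] flags=1000 EQ?F → skip
[6] flags=1000 VC?T → r2=0xff
[7] flags=1000 LS?T → r0=0xf8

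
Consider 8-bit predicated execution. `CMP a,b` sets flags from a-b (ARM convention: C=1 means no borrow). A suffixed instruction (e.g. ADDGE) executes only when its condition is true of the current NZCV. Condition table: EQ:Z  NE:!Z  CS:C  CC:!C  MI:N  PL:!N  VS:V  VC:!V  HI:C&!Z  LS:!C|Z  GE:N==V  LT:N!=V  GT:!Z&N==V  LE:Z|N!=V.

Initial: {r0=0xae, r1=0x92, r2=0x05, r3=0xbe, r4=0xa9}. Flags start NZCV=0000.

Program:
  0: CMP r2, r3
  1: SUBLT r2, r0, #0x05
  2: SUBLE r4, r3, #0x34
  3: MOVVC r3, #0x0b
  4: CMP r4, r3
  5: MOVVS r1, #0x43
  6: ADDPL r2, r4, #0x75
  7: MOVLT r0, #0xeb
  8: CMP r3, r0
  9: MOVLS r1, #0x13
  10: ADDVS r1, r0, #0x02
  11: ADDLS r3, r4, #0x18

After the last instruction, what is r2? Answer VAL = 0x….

VAL = 0x05

0: ✓ CMP  NZCV=0000
1: · SUBLT
2: · SUBLE
3: ✓ MOVVC  r3←0x0b
4: ✓ CMP  NZCV=1010
5: · MOVVS
6: · ADDPL
7: ✓ MOVLT  r0←0xeb
8: ✓ CMP  NZCV=0000
9: ✓ MOVLS  r1←0x13
10: · ADDVS
11: ✓ ADDLS  r3←0xc1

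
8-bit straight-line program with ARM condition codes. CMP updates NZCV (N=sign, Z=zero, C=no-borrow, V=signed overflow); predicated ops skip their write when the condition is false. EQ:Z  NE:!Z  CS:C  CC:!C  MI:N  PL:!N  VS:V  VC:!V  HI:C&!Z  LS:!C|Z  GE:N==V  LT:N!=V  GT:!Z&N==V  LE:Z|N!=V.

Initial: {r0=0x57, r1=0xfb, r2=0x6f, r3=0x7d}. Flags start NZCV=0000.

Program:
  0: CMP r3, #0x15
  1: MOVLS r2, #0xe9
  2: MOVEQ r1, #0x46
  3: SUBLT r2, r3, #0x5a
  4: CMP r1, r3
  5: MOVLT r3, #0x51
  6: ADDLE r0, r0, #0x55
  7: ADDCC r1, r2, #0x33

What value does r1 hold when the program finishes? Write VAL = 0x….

VAL = 0xfb

[0] flags=0010 → (cmp)
[1] flags=0010 LS?F → skip
[2] flags=0010 EQ?F → skip
[3] flags=0010 LT?F → skip
[4] flags=0011 → (cmp)
[5] flags=0011 LT?T → r3=0x51
[6] flags=0011 LE?T → r0=0xac
[7] flags=0011 CC?F → skip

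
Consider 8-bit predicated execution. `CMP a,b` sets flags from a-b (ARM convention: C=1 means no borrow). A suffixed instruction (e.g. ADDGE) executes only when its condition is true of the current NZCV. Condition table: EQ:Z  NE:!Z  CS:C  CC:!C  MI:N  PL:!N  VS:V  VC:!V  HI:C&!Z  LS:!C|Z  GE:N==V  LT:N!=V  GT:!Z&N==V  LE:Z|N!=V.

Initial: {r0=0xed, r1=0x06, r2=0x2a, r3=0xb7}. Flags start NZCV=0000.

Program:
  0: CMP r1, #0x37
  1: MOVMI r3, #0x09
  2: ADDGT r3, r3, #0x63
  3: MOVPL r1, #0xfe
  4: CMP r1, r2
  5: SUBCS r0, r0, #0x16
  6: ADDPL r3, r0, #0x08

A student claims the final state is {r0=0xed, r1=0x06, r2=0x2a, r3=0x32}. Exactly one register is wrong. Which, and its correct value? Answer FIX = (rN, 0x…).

[0] flags=1000 → (cmp)
[1] flags=1000 MI?T → r3=0x09
[2] flags=1000 GT?F → skip
[3] flags=1000 PL?F → skip
[4] flags=1000 → (cmp)
[5] flags=1000 CS?F → skip
[6] flags=1000 PL?F → skip

FIX = (r3, 0x09)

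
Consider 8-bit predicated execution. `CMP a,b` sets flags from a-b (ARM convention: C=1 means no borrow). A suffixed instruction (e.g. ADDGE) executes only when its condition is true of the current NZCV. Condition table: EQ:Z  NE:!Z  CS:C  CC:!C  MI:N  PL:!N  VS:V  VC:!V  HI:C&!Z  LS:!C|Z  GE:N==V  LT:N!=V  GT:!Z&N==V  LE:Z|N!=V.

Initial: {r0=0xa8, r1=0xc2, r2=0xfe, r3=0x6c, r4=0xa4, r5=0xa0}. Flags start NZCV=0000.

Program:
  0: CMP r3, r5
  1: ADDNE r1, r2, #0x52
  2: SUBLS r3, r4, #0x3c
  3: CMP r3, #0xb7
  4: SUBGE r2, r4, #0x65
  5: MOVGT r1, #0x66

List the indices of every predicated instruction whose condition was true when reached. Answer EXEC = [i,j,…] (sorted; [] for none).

0: ✓ CMP  NZCV=1001
1: ✓ ADDNE  r1←0x50
2: ✓ SUBLS  r3←0x68
3: ✓ CMP  NZCV=1001
4: ✓ SUBGE  r2←0x3f
5: ✓ MOVGT  r1←0x66

EXEC = [1,2,4,5]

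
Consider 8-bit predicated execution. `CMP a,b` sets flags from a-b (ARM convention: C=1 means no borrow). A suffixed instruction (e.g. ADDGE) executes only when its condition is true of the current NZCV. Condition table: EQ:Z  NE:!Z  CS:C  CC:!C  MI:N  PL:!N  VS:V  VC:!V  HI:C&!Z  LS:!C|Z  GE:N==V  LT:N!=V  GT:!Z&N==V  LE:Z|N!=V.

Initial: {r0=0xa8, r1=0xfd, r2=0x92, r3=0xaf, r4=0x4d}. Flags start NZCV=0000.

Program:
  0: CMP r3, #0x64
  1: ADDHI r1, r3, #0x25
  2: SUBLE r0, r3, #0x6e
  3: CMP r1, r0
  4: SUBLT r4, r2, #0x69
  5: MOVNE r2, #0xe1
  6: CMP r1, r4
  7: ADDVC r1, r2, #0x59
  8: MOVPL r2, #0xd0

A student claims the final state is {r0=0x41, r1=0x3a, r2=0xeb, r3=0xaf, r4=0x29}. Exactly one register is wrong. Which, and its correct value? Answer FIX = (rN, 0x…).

0: ✓ CMP  NZCV=0011
1: ✓ ADDHI  r1←0xd4
2: ✓ SUBLE  r0←0x41
3: ✓ CMP  NZCV=1010
4: ✓ SUBLT  r4←0x29
5: ✓ MOVNE  r2←0xe1
6: ✓ CMP  NZCV=1010
7: ✓ ADDVC  r1←0x3a
8: · MOVPL

FIX = (r2, 0xe1)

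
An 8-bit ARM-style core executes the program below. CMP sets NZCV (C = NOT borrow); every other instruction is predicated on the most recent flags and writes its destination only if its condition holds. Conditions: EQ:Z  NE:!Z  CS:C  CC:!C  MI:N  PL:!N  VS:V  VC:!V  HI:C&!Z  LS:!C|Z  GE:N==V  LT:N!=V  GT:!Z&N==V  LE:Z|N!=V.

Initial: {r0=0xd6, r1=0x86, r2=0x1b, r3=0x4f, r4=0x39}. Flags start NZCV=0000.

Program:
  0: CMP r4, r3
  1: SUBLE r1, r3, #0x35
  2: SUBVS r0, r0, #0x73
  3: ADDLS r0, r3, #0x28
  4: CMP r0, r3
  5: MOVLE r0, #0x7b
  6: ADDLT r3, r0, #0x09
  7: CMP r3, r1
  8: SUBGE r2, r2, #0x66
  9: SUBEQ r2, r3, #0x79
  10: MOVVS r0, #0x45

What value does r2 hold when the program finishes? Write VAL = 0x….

[0] flags=1000 → (cmp)
[1] flags=1000 LE?T → r1=0x1a
[2] flags=1000 VS?F → skip
[3] flags=1000 LS?T → r0=0x77
[4] flags=0010 → (cmp)
[5] flags=0010 LE?F → skip
[6] flags=0010 LT?F → skip
[7] flags=0010 → (cmp)
[8] flags=0010 GE?T → r2=0xb5
[9] flags=0010 EQ?F → skip
[10] flags=0010 VS?F → skip

VAL = 0xb5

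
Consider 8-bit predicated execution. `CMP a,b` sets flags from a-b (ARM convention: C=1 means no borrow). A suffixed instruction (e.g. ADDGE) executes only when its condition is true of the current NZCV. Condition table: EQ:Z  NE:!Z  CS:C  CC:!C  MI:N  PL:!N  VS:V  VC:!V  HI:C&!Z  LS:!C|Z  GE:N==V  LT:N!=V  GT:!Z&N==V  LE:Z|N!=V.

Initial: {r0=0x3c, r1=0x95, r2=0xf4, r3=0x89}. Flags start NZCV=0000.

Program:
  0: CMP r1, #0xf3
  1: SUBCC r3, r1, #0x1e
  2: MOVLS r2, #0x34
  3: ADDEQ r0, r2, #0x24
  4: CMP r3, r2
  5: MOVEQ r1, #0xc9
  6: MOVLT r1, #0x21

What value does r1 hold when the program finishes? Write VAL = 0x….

0: ✓ CMP  NZCV=1000
1: ✓ SUBCC  r3←0x77
2: ✓ MOVLS  r2←0x34
3: · ADDEQ
4: ✓ CMP  NZCV=0010
5: · MOVEQ
6: · MOVLT

VAL = 0x95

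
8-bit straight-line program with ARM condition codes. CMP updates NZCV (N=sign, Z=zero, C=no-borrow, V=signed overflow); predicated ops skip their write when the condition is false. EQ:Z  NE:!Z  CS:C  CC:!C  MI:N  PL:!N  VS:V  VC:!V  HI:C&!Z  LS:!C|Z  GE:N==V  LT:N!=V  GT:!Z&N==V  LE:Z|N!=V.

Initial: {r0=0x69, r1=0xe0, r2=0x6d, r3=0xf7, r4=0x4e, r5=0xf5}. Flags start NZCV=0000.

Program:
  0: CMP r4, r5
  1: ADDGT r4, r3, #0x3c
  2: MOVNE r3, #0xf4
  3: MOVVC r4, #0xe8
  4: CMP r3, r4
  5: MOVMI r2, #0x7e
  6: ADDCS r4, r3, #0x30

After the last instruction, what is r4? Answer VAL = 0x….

VAL = 0x24

0: ✓ CMP  NZCV=0000
1: ✓ ADDGT  r4←0x33
2: ✓ MOVNE  r3←0xf4
3: ✓ MOVVC  r4←0xe8
4: ✓ CMP  NZCV=0010
5: · MOVMI
6: ✓ ADDCS  r4←0x24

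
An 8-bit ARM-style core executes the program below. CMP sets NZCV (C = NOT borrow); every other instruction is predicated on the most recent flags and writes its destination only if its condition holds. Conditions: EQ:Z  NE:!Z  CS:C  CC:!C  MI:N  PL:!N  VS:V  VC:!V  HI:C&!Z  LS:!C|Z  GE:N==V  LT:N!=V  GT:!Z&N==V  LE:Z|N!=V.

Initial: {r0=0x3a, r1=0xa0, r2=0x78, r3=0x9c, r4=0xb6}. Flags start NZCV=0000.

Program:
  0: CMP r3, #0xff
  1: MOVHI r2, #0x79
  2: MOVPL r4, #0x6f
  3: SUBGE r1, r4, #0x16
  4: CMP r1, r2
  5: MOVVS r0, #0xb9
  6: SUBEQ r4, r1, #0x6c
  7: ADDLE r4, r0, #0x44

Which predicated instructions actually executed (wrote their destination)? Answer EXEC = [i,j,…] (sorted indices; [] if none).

0: ✓ CMP  NZCV=1000
1: · MOVHI
2: · MOVPL
3: · SUBGE
4: ✓ CMP  NZCV=0011
5: ✓ MOVVS  r0←0xb9
6: · SUBEQ
7: ✓ ADDLE  r4←0xfd

EXEC = [5,7]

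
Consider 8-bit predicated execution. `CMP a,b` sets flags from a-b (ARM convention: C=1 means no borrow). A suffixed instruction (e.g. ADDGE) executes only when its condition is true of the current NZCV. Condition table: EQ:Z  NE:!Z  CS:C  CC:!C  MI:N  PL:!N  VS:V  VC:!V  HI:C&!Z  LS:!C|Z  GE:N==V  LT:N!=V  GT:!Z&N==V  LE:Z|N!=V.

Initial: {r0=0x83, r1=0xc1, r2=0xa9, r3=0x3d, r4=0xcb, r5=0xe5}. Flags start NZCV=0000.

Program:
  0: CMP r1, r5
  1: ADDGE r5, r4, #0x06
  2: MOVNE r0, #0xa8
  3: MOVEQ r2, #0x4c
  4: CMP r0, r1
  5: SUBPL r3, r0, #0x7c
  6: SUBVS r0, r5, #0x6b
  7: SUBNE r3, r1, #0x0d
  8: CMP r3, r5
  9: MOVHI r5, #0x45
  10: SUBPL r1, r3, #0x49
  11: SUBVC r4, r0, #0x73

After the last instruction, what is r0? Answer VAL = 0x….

VAL = 0xa8

0: ✓ CMP  NZCV=1000
1: · ADDGE
2: ✓ MOVNE  r0←0xa8
3: · MOVEQ
4: ✓ CMP  NZCV=1000
5: · SUBPL
6: · SUBVS
7: ✓ SUBNE  r3←0xb4
8: ✓ CMP  NZCV=1000
9: · MOVHI
10: · SUBPL
11: ✓ SUBVC  r4←0x35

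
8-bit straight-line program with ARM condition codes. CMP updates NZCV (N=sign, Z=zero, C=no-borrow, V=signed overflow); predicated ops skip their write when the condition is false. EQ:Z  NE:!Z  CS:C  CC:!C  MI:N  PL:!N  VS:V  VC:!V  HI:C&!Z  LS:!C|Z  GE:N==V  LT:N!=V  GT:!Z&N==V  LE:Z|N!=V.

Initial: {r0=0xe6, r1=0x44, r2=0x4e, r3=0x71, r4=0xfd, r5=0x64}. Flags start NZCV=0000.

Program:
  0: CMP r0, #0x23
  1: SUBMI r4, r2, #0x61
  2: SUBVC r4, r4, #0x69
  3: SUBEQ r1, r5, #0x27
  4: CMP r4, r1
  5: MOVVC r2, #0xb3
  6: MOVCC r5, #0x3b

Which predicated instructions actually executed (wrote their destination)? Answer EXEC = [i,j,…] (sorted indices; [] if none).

0: ✓ CMP  NZCV=1010
1: ✓ SUBMI  r4←0xed
2: ✓ SUBVC  r4←0x84
3: · SUBEQ
4: ✓ CMP  NZCV=0011
5: · MOVVC
6: · MOVCC

EXEC = [1,2]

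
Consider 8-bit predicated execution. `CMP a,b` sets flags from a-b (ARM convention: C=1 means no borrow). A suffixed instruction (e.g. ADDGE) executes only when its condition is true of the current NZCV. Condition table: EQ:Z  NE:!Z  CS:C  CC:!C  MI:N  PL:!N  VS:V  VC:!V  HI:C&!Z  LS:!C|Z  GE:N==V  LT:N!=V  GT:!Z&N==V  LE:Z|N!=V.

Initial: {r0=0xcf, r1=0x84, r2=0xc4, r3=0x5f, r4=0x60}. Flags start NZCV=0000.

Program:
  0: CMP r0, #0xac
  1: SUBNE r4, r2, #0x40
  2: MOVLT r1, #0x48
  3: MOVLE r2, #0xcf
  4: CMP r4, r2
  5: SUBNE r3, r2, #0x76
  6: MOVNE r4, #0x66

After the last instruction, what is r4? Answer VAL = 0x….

[0] flags=0010 → (cmp)
[1] flags=0010 NE?T → r4=0x84
[2] flags=0010 LT?F → skip
[3] flags=0010 LE?F → skip
[4] flags=1000 → (cmp)
[5] flags=1000 NE?T → r3=0x4e
[6] flags=1000 NE?T → r4=0x66

VAL = 0x66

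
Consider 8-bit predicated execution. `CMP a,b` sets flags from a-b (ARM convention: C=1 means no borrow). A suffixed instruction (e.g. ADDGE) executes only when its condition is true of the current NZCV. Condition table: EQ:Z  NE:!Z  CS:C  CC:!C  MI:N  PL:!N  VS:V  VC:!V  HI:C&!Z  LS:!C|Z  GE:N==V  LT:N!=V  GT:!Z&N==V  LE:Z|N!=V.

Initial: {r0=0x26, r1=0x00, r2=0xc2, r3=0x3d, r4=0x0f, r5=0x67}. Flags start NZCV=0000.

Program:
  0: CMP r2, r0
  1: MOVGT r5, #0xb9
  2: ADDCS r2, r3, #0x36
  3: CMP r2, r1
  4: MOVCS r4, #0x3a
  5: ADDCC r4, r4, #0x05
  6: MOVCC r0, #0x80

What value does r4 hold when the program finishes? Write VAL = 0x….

0: ✓ CMP  NZCV=1010
1: · MOVGT
2: ✓ ADDCS  r2←0x73
3: ✓ CMP  NZCV=0010
4: ✓ MOVCS  r4←0x3a
5: · ADDCC
6: · MOVCC

VAL = 0x3a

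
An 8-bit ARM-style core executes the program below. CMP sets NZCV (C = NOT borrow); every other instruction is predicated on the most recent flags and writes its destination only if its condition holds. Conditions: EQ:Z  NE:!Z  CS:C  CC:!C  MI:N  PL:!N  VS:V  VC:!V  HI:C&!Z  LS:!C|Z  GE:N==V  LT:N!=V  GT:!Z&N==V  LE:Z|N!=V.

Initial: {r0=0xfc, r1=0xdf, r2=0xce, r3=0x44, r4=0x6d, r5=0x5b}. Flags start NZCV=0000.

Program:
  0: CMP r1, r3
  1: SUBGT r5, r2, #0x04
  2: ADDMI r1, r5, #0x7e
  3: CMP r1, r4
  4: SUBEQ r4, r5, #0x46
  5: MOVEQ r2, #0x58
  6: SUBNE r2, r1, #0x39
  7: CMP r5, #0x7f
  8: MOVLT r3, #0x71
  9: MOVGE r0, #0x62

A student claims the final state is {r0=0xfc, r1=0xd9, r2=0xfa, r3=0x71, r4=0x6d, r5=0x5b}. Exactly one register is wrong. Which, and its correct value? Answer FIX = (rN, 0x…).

[0] flags=1010 → (cmp)
[1] flags=1010 GT?F → skip
[2] flags=1010 MI?T → r1=0xd9
[3] flags=0011 → (cmp)
[4] flags=0011 EQ?F → skip
[5] flags=0011 EQ?F → skip
[6] flags=0011 NE?T → r2=0xa0
[7] flags=1000 → (cmp)
[8] flags=1000 LT?T → r3=0x71
[9] flags=1000 GE?F → skip

FIX = (r2, 0xa0)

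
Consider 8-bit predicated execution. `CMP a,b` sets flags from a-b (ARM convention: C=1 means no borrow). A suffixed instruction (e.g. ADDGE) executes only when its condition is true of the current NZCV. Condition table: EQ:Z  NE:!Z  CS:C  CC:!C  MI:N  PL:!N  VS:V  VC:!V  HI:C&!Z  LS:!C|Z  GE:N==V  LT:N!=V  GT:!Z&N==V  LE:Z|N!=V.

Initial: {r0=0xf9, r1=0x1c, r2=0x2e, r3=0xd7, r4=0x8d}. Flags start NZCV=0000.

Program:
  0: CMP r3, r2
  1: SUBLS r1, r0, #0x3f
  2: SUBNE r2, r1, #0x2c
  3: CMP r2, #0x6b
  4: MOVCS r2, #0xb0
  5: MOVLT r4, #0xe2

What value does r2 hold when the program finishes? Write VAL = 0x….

VAL = 0xb0

[0] flags=1010 → (cmp)
[1] flags=1010 LS?F → skip
[2] flags=1010 NE?T → r2=0xf0
[3] flags=1010 → (cmp)
[4] flags=1010 CS?T → r2=0xb0
[5] flags=1010 LT?T → r4=0xe2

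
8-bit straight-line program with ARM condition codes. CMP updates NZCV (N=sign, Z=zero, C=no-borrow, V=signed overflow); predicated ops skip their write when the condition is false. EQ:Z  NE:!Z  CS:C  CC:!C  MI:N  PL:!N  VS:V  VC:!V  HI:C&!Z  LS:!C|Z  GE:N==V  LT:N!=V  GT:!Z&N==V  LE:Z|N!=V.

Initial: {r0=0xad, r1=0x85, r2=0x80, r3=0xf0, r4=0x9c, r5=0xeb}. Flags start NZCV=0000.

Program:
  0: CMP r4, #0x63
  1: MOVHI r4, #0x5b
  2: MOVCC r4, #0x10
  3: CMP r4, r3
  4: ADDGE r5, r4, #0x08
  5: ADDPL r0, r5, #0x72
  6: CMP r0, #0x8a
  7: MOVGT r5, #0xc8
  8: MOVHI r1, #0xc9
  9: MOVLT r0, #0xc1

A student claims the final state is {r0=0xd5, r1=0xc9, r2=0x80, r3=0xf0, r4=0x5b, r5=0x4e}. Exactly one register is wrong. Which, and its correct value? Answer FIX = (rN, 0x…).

[0] flags=0011 → (cmp)
[1] flags=0011 HI?T → r4=0x5b
[2] flags=0011 CC?F → skip
[3] flags=0000 → (cmp)
[4] flags=0000 GE?T → r5=0x63
[5] flags=0000 PL?T → r0=0xd5
[6] flags=0010 → (cmp)
[7] flags=0010 GT?T → r5=0xc8
[8] flags=0010 HI?T → r1=0xc9
[9] flags=0010 LT?F → skip

FIX = (r5, 0xc8)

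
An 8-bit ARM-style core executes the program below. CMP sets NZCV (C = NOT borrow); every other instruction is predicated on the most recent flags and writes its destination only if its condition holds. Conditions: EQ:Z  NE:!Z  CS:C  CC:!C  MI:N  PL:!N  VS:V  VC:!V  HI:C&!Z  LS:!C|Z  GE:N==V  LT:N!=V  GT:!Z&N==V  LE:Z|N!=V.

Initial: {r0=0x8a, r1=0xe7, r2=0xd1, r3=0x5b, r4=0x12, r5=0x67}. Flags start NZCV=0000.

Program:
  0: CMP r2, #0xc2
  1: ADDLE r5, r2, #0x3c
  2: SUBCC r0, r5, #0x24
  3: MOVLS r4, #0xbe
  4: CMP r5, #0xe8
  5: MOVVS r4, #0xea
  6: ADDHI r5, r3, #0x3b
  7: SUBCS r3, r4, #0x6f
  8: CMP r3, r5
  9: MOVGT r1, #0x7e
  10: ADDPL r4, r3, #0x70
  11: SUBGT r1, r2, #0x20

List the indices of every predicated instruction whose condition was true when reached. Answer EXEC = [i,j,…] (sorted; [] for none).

[0] flags=0010 → (cmp)
[1] flags=0010 LE?F → skip
[2] flags=0010 CC?F → skip
[3] flags=0010 LS?F → skip
[4] flags=0000 → (cmp)
[5] flags=0000 VS?F → skip
[6] flags=0000 HI?F → skip
[7] flags=0000 CS?F → skip
[8] flags=1000 → (cmp)
[9] flags=1000 GT?F → skip
[10] flags=1000 PL?F → skip
[11] flags=1000 GT?F → skip

EXEC = []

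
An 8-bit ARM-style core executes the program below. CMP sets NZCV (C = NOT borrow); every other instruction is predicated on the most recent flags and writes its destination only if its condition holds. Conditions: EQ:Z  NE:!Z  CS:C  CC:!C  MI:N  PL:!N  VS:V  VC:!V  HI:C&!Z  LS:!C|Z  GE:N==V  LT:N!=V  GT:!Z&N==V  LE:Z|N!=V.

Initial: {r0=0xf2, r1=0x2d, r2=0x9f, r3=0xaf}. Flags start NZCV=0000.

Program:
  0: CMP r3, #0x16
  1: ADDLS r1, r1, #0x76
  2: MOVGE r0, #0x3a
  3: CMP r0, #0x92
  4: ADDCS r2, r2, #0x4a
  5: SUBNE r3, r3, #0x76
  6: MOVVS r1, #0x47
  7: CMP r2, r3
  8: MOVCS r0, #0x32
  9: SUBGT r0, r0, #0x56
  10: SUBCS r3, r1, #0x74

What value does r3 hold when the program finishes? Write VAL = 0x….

0: ✓ CMP  NZCV=1010
1: · ADDLS
2: · MOVGE
3: ✓ CMP  NZCV=0010
4: ✓ ADDCS  r2←0xe9
5: ✓ SUBNE  r3←0x39
6: · MOVVS
7: ✓ CMP  NZCV=1010
8: ✓ MOVCS  r0←0x32
9: · SUBGT
10: ✓ SUBCS  r3←0xb9

VAL = 0xb9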